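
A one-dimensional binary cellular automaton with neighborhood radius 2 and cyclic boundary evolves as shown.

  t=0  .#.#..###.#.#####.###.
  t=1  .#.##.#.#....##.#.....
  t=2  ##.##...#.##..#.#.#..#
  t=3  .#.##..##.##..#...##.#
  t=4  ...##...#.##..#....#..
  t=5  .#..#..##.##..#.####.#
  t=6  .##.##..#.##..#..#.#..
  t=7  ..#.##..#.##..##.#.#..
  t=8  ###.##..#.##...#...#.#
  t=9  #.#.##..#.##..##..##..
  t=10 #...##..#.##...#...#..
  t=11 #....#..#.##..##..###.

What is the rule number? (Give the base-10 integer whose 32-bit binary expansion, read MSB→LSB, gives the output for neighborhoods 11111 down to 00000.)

2689708726

  nb #####: next=#  (t=0,i=14, bit31=1)
  nb ####.: next=.  (t=0,i=15, bit30=0)
  nb ###.#: next=#  (t=0,i=8, bit29=1)
  nb ###..: next=.  (t=0,i=20, bit28=0)
  nb ##.##: next=.  (t=0,i=17, bit27=0)
  nb ##.#.: next=.  (t=0,i=9, bit26=0)
  nb ##..#: next=.  (t=0,i=21, bit25=0)
  nb ##...: next=.  (t=2,i=5, bit24=0)
  nb #.###: next=.  (t=0,i=12, bit23=0)
  nb #.##.: next=#  (t=1,i=3, bit22=1)
  nb #.#.#: next=.  (t=0,i=10, bit21=0)
  nb #.#..: next=#  (t=0,i=3, bit20=1)
  nb #..##: next=.  (t=0,i=5, bit19=0)
  nb #..#.: next=.  (t=0,i=0, bit18=0)
  nb #...#: next=.  (t=2,i=6, bit17=0)
  nb #....: next=#  (t=1,i=10, bit16=1)
  nb .####: next=#  (t=0,i=13, bit15=1)
  nb .###.: next=.  (t=0,i=7, bit14=0)
  nb .##.#: next=#  (t=1,i=4, bit13=1)
  nb .##..: next=#  (t=2,i=4, bit12=1)
  nb .#.##: next=.  (t=0,i=11, bit11=0)
  nb .#.#.: next=.  (t=0,i=2, bit10=0)
  nb .#..#: next=#  (t=0,i=4, bit9=1)
  nb .#...: next=.  (t=1,i=9, bit8=0)
  nb ..###: next=#  (t=0,i=6, bit7=1)
  nb ..##.: next=.  (t=1,i=13, bit6=0)
  nb ..#.#: next=#  (t=0,i=1, bit5=1)
  nb ..#..: next=#  (t=3,i=14, bit4=1)
  nb ...##: next=.  (t=1,i=12, bit3=0)
  nb ...#.: next=#  (t=1,i=0, bit2=1)
  nb ....#: next=#  (t=1,i=11, bit1=1)
  nb .....: next=.  (t=1,i=19, bit0=0)
  bits 10100000010100011011001010110110 = 2689708726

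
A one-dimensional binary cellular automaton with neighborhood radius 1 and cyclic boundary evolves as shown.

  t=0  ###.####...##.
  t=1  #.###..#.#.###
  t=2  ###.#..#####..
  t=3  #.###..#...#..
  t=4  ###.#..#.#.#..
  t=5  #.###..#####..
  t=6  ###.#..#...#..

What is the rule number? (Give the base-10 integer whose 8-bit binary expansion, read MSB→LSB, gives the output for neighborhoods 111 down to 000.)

  nb ###: next=.  (t=0,i=1, bit7=0)
  nb ##.: next=#  (t=0,i=2, bit6=1)
  nb #.#: next=#  (t=0,i=3, bit5=1)
  nb #..: next=.  (t=0,i=8, bit4=0)
  nb .##: next=#  (t=0,i=0, bit3=1)
  nb .#.: next=#  (t=1,i=7, bit2=1)
  nb ..#: next=.  (t=0,i=10, bit1=0)
  nb ...: next=#  (t=0,i=9, bit0=1)
  bits 01101101 = 109

109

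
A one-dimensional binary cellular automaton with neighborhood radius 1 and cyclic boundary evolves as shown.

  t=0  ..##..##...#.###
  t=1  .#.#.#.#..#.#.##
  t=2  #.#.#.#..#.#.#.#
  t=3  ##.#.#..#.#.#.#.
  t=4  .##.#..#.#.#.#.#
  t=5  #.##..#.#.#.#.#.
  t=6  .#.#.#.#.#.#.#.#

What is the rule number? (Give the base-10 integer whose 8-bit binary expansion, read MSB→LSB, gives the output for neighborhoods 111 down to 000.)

226

  ### -> #   bit 7 = 1  t=0,i=14
  ##. -> #   bit 6 = 1  t=0,i=3
  #.# -> #   bit 5 = 1  t=0,i=12
  #.. -> .   bit 4 = 0  t=0,i=0
  .## -> .   bit 3 = 0  t=0,i=2
  .#. -> .   bit 2 = 0  t=0,i=11
  ..# -> #   bit 1 = 1  t=0,i=1
  ... -> .   bit 0 = 0  t=0,i=9
  bits 11100010 = 226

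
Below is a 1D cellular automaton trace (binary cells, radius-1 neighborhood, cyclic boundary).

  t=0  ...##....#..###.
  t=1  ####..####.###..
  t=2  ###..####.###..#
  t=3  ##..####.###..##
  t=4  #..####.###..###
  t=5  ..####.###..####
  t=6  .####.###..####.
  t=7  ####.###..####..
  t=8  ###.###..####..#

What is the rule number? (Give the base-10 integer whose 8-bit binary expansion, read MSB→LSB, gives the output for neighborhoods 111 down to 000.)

175

  nb ###: next=#  (t=0,i=13, bit7=1)
  nb ##.: next=.  (t=0,i=4, bit6=0)
  nb #.#: next=#  (t=1,i=10, bit5=1)
  nb #..: next=.  (t=0,i=5, bit4=0)
  nb .##: next=#  (t=0,i=3, bit3=1)
  nb .#.: next=#  (t=0,i=9, bit2=1)
  nb ..#: next=#  (t=0,i=2, bit1=1)
  nb ...: next=#  (t=0,i=0, bit0=1)
  bits 10101111 = 175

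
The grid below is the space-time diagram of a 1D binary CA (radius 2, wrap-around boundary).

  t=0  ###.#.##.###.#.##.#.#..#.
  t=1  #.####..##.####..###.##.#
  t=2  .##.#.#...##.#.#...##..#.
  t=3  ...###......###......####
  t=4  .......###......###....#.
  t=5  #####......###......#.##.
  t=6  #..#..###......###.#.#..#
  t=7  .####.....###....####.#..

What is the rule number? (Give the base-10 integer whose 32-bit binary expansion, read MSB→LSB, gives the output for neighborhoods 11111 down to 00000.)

1856310805

  [31] ##### => .  t=5,i=2
  [30] ####. => #  t=1,i=4
  [29] ###.# => #  t=0,i=2
  [28] ###.. => .  t=1,i=5
  [27] ##.## => #  t=0,i=8
  [26] ##.#. => #  t=0,i=3
  [25] ##..# => #  t=1,i=6
  [24] ##... => .  t=3,i=0
  [23] #.### => #  t=0,i=0
  [22] #.##. => .  t=0,i=6
  [21] #.#.# => #  t=0,i=4
  [20] #.#.. => .  t=0,i=20
  [19] #..## => .  t=1,i=7
  [18] #..#. => #  t=0,i=22
  [17] #...# => .  t=2,i=8
  [16] #.... => #  t=3,i=7
  [15] .#### => .  t=1,i=3
  [14] .###. => .  t=0,i=1
  [13] .##.# => .  t=0,i=7
  [12] .##.. => .  t=2,i=20
  [11] .#.## => #  t=0,i=5
  [10] .#.#. => #  t=0,i=19
  [9] .#..# => #  t=0,i=21
  [8] .#... => .  t=2,i=7
  [7] ..### => .  t=1,i=17
  [6] ..##. => .  t=1,i=8
  [5] ..#.# => .  t=0,i=23
  [4] ..#.. => #  t=2,i=23
  [3] ...## => .  t=2,i=9
  [2] ...#. => #  t=4,i=22
  [1] ....# => .  t=3,i=10
  [0] ..... => #  t=3,i=8
  bits 01101110101001010000111000010101 = 1856310805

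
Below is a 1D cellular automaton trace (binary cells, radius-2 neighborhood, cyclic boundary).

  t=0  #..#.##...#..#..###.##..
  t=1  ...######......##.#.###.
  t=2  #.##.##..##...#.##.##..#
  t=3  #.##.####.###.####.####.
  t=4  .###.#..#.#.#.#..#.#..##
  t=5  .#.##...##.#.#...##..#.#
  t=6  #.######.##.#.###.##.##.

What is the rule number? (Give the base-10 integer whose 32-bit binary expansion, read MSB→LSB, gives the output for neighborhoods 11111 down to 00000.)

  nb #####: next=#  (t=1,i=5, bit31=1)
  nb ####.: next=.  (t=1,i=7, bit30=0)
  nb ###.#: next=#  (t=0,i=18, bit29=1)
  nb ###..: next=.  (t=1,i=8, bit28=0)
  nb ##.##: next=.  (t=0,i=19, bit27=0)
  nb ##.#.: next=#  (t=1,i=17, bit26=1)
  nb ##..#: next=#  (t=0,i=22, bit25=1)
  nb ##...: next=#  (t=0,i=7, bit24=1)
  nb #.###: next=#  (t=1,i=20, bit23=1)
  nb #.##.: next=#  (t=0,i=5, bit22=1)
  nb #.#.#: next=.  (t=1,i=18, bit21=0)
  nb #.#..: next=.  (t=4,i=5, bit20=0)
  nb #..##: next=#  (t=0,i=15, bit19=1)
  nb #..#.: next=.  (t=0,i=2, bit18=0)
  nb #...#: next=#  (t=0,i=8, bit17=1)
  nb #....: next=#  (t=1,i=0, bit16=1)
  nb .####: next=.  (t=1,i=4, bit15=0)
  nb .###.: next=.  (t=0,i=17, bit14=0)
  nb .##.#: next=#  (t=1,i=16, bit13=1)
  nb .##..: next=#  (t=0,i=6, bit12=1)
  nb .#.##: next=#  (t=0,i=4, bit11=1)
  nb .#.#.: next=#  (t=4,i=9, bit10=1)
  nb .#..#: next=.  (t=0,i=1, bit9=0)
  nb .#...: next=#  (t=5,i=14, bit8=1)
  nb ..###: next=#  (t=0,i=16, bit7=1)
  nb ..##.: next=.  (t=1,i=15, bit6=0)
  nb ..#.#: next=#  (t=0,i=3, bit5=1)
  nb ..#..: next=.  (t=0,i=0, bit4=0)
  nb ...##: next=#  (t=1,i=2, bit3=1)
  nb ...#.: next=.  (t=0,i=9, bit2=0)
  nb ....#: next=.  (t=1,i=1, bit1=0)
  nb .....: next=.  (t=1,i=11, bit0=0)
  bits 10100111110010110011110110101000 = 2815114664

2815114664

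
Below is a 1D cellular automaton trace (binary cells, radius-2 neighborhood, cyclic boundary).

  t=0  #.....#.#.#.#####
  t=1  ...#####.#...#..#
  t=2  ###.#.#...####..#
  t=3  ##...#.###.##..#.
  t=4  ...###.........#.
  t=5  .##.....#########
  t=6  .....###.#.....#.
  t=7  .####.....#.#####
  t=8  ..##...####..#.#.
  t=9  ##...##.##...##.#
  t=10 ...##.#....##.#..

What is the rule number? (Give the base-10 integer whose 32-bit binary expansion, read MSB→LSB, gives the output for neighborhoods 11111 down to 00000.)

  nb #####: next=.  (t=0,i=14, bit31=0)
  nb ####.: next=#  (t=0,i=16, bit30=1)
  nb ###.#: next=.  (t=1,i=7, bit29=0)
  nb ###..: next=.  (t=0,i=0, bit28=0)
  nb ##.##: next=.  (t=3,i=10, bit27=0)
  nb ##.#.: next=.  (t=1,i=8, bit26=0)
  nb ##..#: next=.  (t=2,i=14, bit25=0)
  nb ##...: next=.  (t=0,i=1, bit24=0)
  nb #.###: next=.  (t=0,i=12, bit23=0)
  nb #.##.: next=.  (t=3,i=0, bit22=0)
  nb #.#.#: next=.  (t=0,i=8, bit21=0)
  nb #.#..: next=.  (t=1,i=9, bit20=0)
  nb #..##: next=#  (t=2,i=15, bit19=1)
  nb #..#.: next=.  (t=1,i=15, bit18=0)
  nb #...#: next=#  (t=1,i=1, bit17=1)
  nb #....: next=.  (t=0,i=2, bit16=0)
  nb .####: next=#  (t=0,i=13, bit15=1)
  nb .###.: next=.  (t=3,i=8, bit14=0)
  nb .##.#: next=#  (t=9,i=6, bit13=1)
  nb .##..: next=.  (t=3,i=1, bit12=0)
  nb .#.##: next=.  (t=0,i=11, bit11=0)
  nb .#.#.: next=#  (t=0,i=7, bit10=1)
  nb .#..#: next=.  (t=1,i=14, bit9=0)
  nb .#...: next=#  (t=1,i=0, bit8=1)
  nb ..###: next=.  (t=1,i=3, bit7=0)
  nb ..##.: next=.  (t=8,i=2, bit6=0)
  nb ..#.#: next=#  (t=0,i=6, bit5=1)
  nb ..#..: next=#  (t=1,i=13, bit4=1)
  nb ...##: next=#  (t=1,i=2, bit3=1)
  nb ...#.: next=#  (t=0,i=5, bit2=1)
  nb ....#: next=#  (t=0,i=4, bit1=1)
  nb .....: next=#  (t=0,i=3, bit0=1)
  bits 01000000000010101010010100111111 = 1074439487

1074439487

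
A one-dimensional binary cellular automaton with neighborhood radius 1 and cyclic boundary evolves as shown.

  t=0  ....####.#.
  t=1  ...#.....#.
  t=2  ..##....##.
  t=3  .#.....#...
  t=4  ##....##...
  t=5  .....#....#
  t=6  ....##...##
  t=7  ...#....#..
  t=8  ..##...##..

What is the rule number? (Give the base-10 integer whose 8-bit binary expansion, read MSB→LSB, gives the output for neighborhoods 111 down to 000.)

  ### -> .   bit 7 = 0  t=0,i=5
  ##. -> .   bit 6 = 0  t=0,i=7
  #.# -> .   bit 5 = 0  t=0,i=8
  #.. -> .   bit 4 = 0  t=0,i=10
  .## -> .   bit 3 = 0  t=0,i=4
  .#. -> #   bit 2 = 1  t=0,i=9
  ..# -> #   bit 1 = 1  t=0,i=3
  ... -> .   bit 0 = 0  t=0,i=0
  bits 00000110 = 6

6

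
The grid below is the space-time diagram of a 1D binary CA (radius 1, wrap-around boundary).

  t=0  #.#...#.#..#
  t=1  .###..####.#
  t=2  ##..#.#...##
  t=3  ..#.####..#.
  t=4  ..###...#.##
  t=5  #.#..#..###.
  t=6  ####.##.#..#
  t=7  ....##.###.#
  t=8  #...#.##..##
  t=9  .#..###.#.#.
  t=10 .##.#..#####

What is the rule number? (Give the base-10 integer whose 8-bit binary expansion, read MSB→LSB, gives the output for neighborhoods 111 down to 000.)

  ###|.  b7=0 t=1,i=2
  ##.|.  b6=0 t=0,i=0
  #.#|#  b5=1 t=0,i=1
  #..|#  b4=1 t=0,i=3
  .##|#  b3=1 t=0,i=11
  .#.|#  b2=1 t=0,i=2
  ..#|.  b1=0 t=0,i=5
  ...|.  b0=0 t=0,i=4
  bits 00111100 = 60

60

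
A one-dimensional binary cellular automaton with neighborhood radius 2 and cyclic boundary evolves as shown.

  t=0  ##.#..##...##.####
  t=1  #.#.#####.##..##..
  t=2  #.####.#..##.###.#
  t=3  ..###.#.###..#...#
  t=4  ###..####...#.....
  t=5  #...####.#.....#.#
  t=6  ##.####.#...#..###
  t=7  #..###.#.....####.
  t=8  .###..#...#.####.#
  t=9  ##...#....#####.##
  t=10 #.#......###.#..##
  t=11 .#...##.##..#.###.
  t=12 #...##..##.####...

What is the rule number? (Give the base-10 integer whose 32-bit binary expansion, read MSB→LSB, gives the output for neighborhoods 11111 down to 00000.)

  ##### -> .   bit 31 = 0  t=0,i=16
  ####. -> #   bit 30 = 1  t=0,i=0
  ###.# -> .   bit 29 = 0  t=0,i=1
  ###.. -> .   bit 28 = 0  t=3,i=10
  ##.## -> .   bit 27 = 0  t=0,i=13
  ##.#. -> #   bit 26 = 1  t=0,i=2
  ##..# -> .   bit 25 = 0  t=1,i=12
  ##... -> #   bit 24 = 1  t=0,i=8
  #.### -> #   bit 23 = 1  t=0,i=14
  #.##. -> #   bit 22 = 1  t=1,i=10
  #.#.# -> #   bit 21 = 1  t=1,i=2
  #.#.. -> .   bit 20 = 0  t=0,i=3
  #..## -> #   bit 19 = 1  t=0,i=5
  #..#. -> #   bit 18 = 1  t=1,i=17
  #...# -> .   bit 17 = 0  t=0,i=9
  #.... -> .   bit 16 = 0  t=4,i=14
  .#### -> #   bit 15 = 1  t=0,i=15
  .###. -> .   bit 14 = 0  t=2,i=14
  .##.# -> .   bit 13 = 0  t=0,i=12
  .##.. -> #   bit 12 = 1  t=0,i=7
  .#.## -> #   bit 11 = 1  t=1,i=3
  .#.#. -> .   bit 10 = 0  t=1,i=1
  .#..# -> #   bit 9 = 1  t=0,i=4
  .#... -> .   bit 8 = 0  t=3,i=14
  ..### -> #   bit 7 = 1  t=3,i=2
  ..##. -> #   bit 6 = 1  t=0,i=6
  ..#.# -> #   bit 5 = 1  t=1,i=0
  ..#.. -> .   bit 4 = 0  t=3,i=13
  ...## -> #   bit 3 = 1  t=0,i=10
  ...#. -> .   bit 2 = 0  t=3,i=16
  ....# -> .   bit 1 = 0  t=4,i=16
  ..... -> #   bit 0 = 1  t=4,i=15
  bits 01000101111011001001101011101001 = 1173134057

1173134057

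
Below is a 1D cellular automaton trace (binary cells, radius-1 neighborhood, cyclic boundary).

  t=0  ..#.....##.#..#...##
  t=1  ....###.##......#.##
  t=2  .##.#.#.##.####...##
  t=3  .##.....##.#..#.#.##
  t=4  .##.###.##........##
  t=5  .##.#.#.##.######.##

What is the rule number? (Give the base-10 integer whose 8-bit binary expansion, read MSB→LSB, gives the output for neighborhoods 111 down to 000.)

  ###|.  b7=0 t=1,i=5
  ##.|#  b6=1 t=0,i=9
  #.#|.  b5=0 t=0,i=10
  #..|.  b4=0 t=0,i=0
  .##|#  b3=1 t=0,i=8
  .#.|.  b2=0 t=0,i=2
  ..#|.  b1=0 t=0,i=1
  ...|#  b0=1 t=0,i=4
  bits 01001001 = 73

73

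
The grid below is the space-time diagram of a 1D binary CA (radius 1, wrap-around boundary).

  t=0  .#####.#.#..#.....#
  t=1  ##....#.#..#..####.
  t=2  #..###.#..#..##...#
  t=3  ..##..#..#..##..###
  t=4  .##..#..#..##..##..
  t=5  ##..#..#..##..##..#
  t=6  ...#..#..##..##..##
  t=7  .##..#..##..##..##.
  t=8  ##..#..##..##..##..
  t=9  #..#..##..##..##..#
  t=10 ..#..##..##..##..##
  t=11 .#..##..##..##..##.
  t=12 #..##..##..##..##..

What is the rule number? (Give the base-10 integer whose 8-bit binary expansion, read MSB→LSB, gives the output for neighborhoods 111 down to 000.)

  [7] ### => .  t=0,i=2
  [6] ##. => .  t=0,i=5
  [5] #.# => #  t=0,i=0
  [4] #.. => .  t=0,i=10
  [3] .## => #  t=0,i=1
  [2] .#. => .  t=0,i=7
  [1] ..# => #  t=0,i=11
  [0] ... => #  t=0,i=14
  bits 00101011 = 43

43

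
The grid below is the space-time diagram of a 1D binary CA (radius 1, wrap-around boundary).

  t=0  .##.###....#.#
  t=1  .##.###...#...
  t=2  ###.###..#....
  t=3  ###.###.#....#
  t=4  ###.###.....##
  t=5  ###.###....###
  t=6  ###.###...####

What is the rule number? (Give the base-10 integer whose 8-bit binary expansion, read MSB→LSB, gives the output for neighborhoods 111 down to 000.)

  ### -> #   bit 7 = 1  t=0,i=5
  ##. -> #   bit 6 = 1  t=0,i=2
  #.# -> .   bit 5 = 0  t=0,i=0
  #.. -> .   bit 4 = 0  t=0,i=7
  .## -> #   bit 3 = 1  t=0,i=1
  .#. -> .   bit 2 = 0  t=0,i=11
  ..# -> #   bit 1 = 1  t=0,i=10
  ... -> .   bit 0 = 0  t=0,i=8
  bits 11001010 = 202

202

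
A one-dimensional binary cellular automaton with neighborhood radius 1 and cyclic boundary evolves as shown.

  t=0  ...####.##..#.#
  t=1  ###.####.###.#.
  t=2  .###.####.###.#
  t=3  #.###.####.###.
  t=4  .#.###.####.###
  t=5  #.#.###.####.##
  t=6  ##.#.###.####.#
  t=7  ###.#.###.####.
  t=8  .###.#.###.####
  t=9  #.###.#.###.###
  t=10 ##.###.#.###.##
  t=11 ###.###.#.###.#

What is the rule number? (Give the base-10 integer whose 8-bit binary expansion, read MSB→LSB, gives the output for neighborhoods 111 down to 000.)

  nb ###: next=#  (t=0,i=4, bit7=1)
  nb ##.: next=#  (t=0,i=6, bit6=1)
  nb #.#: next=#  (t=0,i=7, bit5=1)
  nb #..: next=#  (t=0,i=0, bit4=1)
  nb .##: next=.  (t=0,i=3, bit3=0)
  nb .#.: next=.  (t=0,i=12, bit2=0)
  nb ..#: next=#  (t=0,i=2, bit1=1)
  nb ...: next=#  (t=0,i=1, bit0=1)
  bits 11110011 = 243

243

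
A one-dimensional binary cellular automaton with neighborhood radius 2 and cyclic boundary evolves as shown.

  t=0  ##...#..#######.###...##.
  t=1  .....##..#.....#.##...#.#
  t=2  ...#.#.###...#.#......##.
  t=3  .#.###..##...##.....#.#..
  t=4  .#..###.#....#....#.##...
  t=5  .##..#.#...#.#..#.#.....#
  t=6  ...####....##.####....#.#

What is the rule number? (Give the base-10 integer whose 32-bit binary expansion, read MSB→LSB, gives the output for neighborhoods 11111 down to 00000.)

505726578

  [31] ##### => .  t=0,i=10
  [30] ####. => .  t=0,i=13
  [29] ###.# => .  t=0,i=14
  [28] ###.. => #  t=0,i=18
  [27] ##.## => #  t=0,i=15
  [26] ##.#. => #  t=4,i=7
  [25] ##..# => #  t=1,i=7
  [24] ##... => .  t=0,i=2
  [23] #.### => .  t=0,i=16
  [22] #.##. => .  t=0,i=0
  [21] #.#.# => #  t=2,i=5
  [20] #.#.. => .  t=1,i=24
  [19] #..## => .  t=0,i=7
  [18] #..#. => #  t=1,i=8
  [17] #...# => .  t=0,i=3
  [16] #.... => .  t=1,i=1
  [15] .#### => #  t=0,i=9
  [14] .###. => #  t=0,i=17
  [13] .##.# => .  t=0,i=23
  [12] .##.. => .  t=0,i=1
  [11] .#.## => .  t=1,i=16
  [10] .#.#. => #  t=1,i=23
  [9] .#..# => #  t=0,i=6
  [8] .#... => .  t=1,i=0
  [7] ..### => .  t=0,i=8
  [6] ..##. => #  t=0,i=22
  [5] ..#.# => #  t=1,i=15
  [4] ..#.. => #  t=0,i=5
  [3] ...## => .  t=0,i=21
  [2] ...#. => .  t=0,i=4
  [1] ....# => #  t=1,i=3
  [0] ..... => .  t=1,i=2
  bits 00011110001001001100011001110010 = 505726578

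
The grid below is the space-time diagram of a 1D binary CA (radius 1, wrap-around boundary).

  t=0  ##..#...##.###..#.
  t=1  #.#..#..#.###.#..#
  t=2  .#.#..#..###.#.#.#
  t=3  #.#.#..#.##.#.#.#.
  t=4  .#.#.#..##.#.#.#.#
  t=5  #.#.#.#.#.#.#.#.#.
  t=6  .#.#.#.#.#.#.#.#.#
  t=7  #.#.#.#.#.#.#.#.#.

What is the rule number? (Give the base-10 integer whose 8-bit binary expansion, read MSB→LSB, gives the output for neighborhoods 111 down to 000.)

184

  ###|#  b7=1 t=0,i=12
  ##.|.  b6=0 t=0,i=1
  #.#|#  b5=1 t=0,i=10
  #..|#  b4=1 t=0,i=2
  .##|#  b3=1 t=0,i=0
  .#.|.  b2=0 t=0,i=4
  ..#|.  b1=0 t=0,i=3
  ...|.  b0=0 t=0,i=6
  bits 10111000 = 184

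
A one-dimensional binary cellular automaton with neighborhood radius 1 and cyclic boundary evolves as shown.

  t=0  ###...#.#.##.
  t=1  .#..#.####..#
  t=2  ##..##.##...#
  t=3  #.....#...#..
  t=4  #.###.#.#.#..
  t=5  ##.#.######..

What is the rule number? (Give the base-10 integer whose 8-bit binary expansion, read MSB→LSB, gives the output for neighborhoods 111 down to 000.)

  [7] ### => #  t=0,i=1
  [6] ##. => .  t=0,i=2
  [5] #.# => #  t=0,i=7
  [4] #.. => .  t=0,i=3
  [3] .## => .  t=0,i=0
  [2] .#. => #  t=0,i=6
  [1] ..# => .  t=0,i=5
  [0] ... => #  t=0,i=4
  bits 10100101 = 165

165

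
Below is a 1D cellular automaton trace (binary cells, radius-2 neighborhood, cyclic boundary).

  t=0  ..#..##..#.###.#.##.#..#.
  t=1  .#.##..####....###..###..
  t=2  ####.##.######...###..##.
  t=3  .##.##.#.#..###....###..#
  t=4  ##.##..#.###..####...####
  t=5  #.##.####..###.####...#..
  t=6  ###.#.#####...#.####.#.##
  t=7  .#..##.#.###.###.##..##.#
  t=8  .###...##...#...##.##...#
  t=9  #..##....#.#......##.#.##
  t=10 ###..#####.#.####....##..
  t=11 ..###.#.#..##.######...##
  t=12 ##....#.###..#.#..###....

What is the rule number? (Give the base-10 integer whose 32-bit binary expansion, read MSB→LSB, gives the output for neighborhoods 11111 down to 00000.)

1534954023

  nb #####: next=.  (t=2,i=10, bit31=0)
  nb ####.: next=#  (t=1,i=9, bit30=1)
  nb ###.#: next=.  (t=0,i=13, bit29=0)
  nb ###..: next=#  (t=1,i=10, bit28=1)
  nb ##.##: next=#  (t=2,i=4, bit27=1)
  nb ##.#.: next=.  (t=0,i=14, bit26=0)
  nb ##..#: next=#  (t=0,i=7, bit25=1)
  nb ##...: next=#  (t=1,i=11, bit24=1)
  nb #.###: next=.  (t=0,i=11, bit23=0)
  nb #.##.: next=#  (t=0,i=17, bit22=1)
  nb #.#.#: next=#  (t=0,i=15, bit21=1)
  nb #.#..: next=#  (t=0,i=20, bit20=1)
  nb #..##: next=#  (t=0,i=4, bit19=1)
  nb #..#.: next=#  (t=0,i=8, bit18=1)
  nb #...#: next=.  (t=0,i=0, bit17=0)
  nb #....: next=#  (t=1,i=12, bit16=1)
  nb .####: next=#  (t=1,i=8, bit15=1)
  nb .###.: next=.  (t=0,i=12, bit14=0)
  nb .##.#: next=.  (t=0,i=18, bit13=0)
  nb .##..: next=.  (t=0,i=6, bit12=0)
  nb .#.##: next=#  (t=0,i=10, bit11=1)
  nb .#.#.: next=.  (t=3,i=8, bit10=0)
  nb .#..#: next=#  (t=0,i=3, bit9=1)
  nb .#...: next=.  (t=0,i=24, bit8=0)
  nb ..###: next=.  (t=1,i=7, bit7=0)
  nb ..##.: next=.  (t=0,i=5, bit6=0)
  nb ..#.#: next=#  (t=0,i=9, bit5=1)
  nb ..#..: next=.  (t=0,i=2, bit4=0)
  nb ...##: next=.  (t=1,i=14, bit3=0)
  nb ...#.: next=#  (t=0,i=1, bit2=1)
  nb ....#: next=#  (t=1,i=13, bit1=1)
  nb .....: next=#  (t=9,i=14, bit0=1)
  bits 01011011011111011000101000100111 = 1534954023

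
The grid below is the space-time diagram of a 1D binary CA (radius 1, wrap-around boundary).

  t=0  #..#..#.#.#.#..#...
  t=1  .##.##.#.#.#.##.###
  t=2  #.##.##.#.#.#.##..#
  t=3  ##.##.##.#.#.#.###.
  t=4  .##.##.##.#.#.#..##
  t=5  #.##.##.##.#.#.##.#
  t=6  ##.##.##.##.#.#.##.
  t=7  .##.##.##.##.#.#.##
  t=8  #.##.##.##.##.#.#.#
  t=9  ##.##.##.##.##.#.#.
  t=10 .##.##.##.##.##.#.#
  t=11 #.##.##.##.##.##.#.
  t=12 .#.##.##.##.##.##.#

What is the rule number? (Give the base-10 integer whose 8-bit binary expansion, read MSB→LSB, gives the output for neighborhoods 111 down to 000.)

  nb ###: next=.  (t=1,i=17, bit7=0)
  nb ##.: next=#  (t=1,i=2, bit6=1)
  nb #.#: next=#  (t=0,i=7, bit5=1)
  nb #..: next=#  (t=0,i=1, bit4=1)
  nb .##: next=.  (t=1,i=1, bit3=0)
  nb .#.: next=.  (t=0,i=0, bit2=0)
  nb ..#: next=#  (t=0,i=2, bit1=1)
  nb ...: next=#  (t=0,i=17, bit0=1)
  bits 01110011 = 115

115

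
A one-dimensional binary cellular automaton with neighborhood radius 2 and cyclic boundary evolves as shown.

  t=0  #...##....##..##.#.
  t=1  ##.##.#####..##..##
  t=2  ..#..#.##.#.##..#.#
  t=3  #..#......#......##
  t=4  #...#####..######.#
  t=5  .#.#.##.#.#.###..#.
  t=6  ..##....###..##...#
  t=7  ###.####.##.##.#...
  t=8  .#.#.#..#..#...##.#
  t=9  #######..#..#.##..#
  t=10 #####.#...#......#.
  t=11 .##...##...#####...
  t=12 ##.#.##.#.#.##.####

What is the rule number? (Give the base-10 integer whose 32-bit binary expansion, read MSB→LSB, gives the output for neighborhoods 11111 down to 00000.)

2570700619

  [31] ##### => #  t=1,i=8
  [30] ####. => .  t=1,i=0
  [29] ###.# => .  t=1,i=1
  [28] ###.. => #  t=1,i=10
  [27] ##.## => #  t=1,i=2
  [26] ##.#. => .  t=0,i=16
  [25] ##..# => .  t=0,i=12
  [24] ##... => #  t=0,i=6
  [23] #.### => .  t=1,i=6
  [22] #.##. => .  t=1,i=3
  [21] #.#.# => #  t=0,i=17
  [20] #.#.. => #  t=0,i=0
  [19] #..## => #  t=0,i=13
  [18] #..#. => .  t=2,i=1
  [17] #...# => .  t=0,i=2
  [16] #.... => #  t=0,i=7
  [15] .#### => #  t=1,i=7
  [14] .###. => #  t=3,i=18
  [13] .##.# => .  t=0,i=15
  [12] .##.. => .  t=0,i=5
  [11] .#.## => .  t=2,i=6
  [10] .#.#. => #  t=0,i=18
  [9] .#..# => #  t=2,i=0
  [8] .#... => #  t=0,i=1
  [7] ..### => .  t=1,i=17
  [6] ..##. => #  t=0,i=4
  [5] ..#.# => .  t=2,i=5
  [4] ..#.. => .  t=2,i=2
  [3] ...## => #  t=0,i=3
  [2] ...#. => .  t=3,i=9
  [1] ....# => #  t=0,i=8
  [0] ..... => #  t=3,i=6
  bits 10011001001110011100011101001011 = 2570700619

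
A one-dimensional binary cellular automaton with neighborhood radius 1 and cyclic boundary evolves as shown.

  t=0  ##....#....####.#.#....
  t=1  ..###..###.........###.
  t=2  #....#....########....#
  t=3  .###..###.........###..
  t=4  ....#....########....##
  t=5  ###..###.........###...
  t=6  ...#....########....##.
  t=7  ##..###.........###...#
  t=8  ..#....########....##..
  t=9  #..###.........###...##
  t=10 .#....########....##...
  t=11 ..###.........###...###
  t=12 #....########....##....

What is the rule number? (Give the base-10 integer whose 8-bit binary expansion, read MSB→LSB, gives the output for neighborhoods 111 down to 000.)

  [7] ### => .  t=0,i=12
  [6] ##. => .  t=0,i=1
  [5] #.# => .  t=0,i=15
  [4] #.. => #  t=0,i=2
  [3] .## => .  t=0,i=0
  [2] .#. => .  t=0,i=6
  [1] ..# => .  t=0,i=5
  [0] ... => #  t=0,i=3
  bits 00010001 = 17

17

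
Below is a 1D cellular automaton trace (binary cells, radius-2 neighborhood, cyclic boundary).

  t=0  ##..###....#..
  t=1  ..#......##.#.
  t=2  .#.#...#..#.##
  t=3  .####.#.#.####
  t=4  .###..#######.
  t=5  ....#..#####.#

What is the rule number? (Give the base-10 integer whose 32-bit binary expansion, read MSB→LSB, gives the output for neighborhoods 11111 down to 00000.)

3270553382

  nb #####: next=#  (t=4,i=8, bit31=1)
  nb ####.: next=#  (t=3,i=3, bit30=1)
  nb ###.#: next=.  (t=3,i=4, bit29=0)
  nb ###..: next=.  (t=0,i=6, bit28=0)
  nb ##.##: next=.  (t=3,i=0, bit27=0)
  nb ##.#.: next=.  (t=1,i=11, bit26=0)
  nb ##..#: next=#  (t=0,i=2, bit25=1)
  nb ##...: next=.  (t=0,i=7, bit24=0)
  nb #.###: next=#  (t=3,i=1, bit23=1)
  nb #.##.: next=#  (t=2,i=12, bit22=1)
  nb #.#.#: next=#  (t=2,i=1, bit21=1)
  nb #.#..: next=#  (t=1,i=12, bit20=1)
  nb #..##: next=.  (t=0,i=3, bit19=0)
  nb #..#.: next=.  (t=2,i=9, bit18=0)
  nb #...#: next=.  (t=1,i=0, bit17=0)
  nb #....: next=.  (t=0,i=8, bit16=0)
  nb .####: next=#  (t=3,i=2, bit15=1)
  nb .###.: next=.  (t=0,i=5, bit14=0)
  nb .##.#: next=#  (t=1,i=10, bit13=1)
  nb .##..: next=.  (t=0,i=1, bit12=0)
  nb .#.##: next=#  (t=2,i=11, bit11=1)
  nb .#.#.: next=#  (t=2,i=2, bit10=1)
  nb .#..#: next=#  (t=0,i=12, bit9=1)
  nb .#...: next=#  (t=1,i=3, bit8=1)
  nb ..###: next=.  (t=0,i=4, bit7=0)
  nb ..##.: next=.  (t=0,i=0, bit6=0)
  nb ..#.#: next=#  (t=2,i=10, bit5=1)
  nb ..#..: next=.  (t=0,i=11, bit4=0)
  nb ...##: next=.  (t=1,i=8, bit3=0)
  nb ...#.: next=#  (t=0,i=10, bit2=1)
  nb ....#: next=#  (t=0,i=9, bit1=1)
  nb .....: next=.  (t=1,i=5, bit0=0)
  bits 11000010111100001010111100100110 = 3270553382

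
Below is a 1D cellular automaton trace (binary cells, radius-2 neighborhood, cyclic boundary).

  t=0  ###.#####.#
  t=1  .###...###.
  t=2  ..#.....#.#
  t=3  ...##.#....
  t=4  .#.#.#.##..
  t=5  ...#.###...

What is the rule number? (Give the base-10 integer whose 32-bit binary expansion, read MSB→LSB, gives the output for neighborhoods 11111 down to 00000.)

  nb #####: next=.  (t=0,i=6, bit31=0)
  nb ####.: next=#  (t=0,i=1, bit30=1)
  nb ###.#: next=#  (t=0,i=2, bit29=1)
  nb ###..: next=.  (t=1,i=3, bit28=0)
  nb ##.##: next=#  (t=0,i=3, bit27=1)
  nb ##.#.: next=#  (t=3,i=5, bit26=1)
  nb ##..#: next=#  (t=1,i=10, bit25=1)
  nb ##...: next=.  (t=1,i=4, bit24=0)
  nb #.###: next=.  (t=0,i=4, bit23=0)
  nb #.##.: next=#  (t=4,i=7, bit22=1)
  nb #.#.#: next=#  (t=4,i=3, bit21=1)
  nb #.#..: next=.  (t=2,i=10, bit20=0)
  nb #..##: next=.  (t=1,i=0, bit19=0)
  nb #..#.: next=.  (t=2,i=1, bit18=0)
  nb #...#: next=.  (t=1,i=5, bit17=0)
  nb #....: next=#  (t=2,i=4, bit16=1)
  nb .####: next=.  (t=0,i=0, bit15=0)
  nb .###.: next=#  (t=1,i=2, bit14=1)
  nb .##.#: next=.  (t=3,i=4, bit13=0)
  nb .##..: next=.  (t=4,i=8, bit12=0)
  nb .#.##: next=#  (t=4,i=6, bit11=1)
  nb .#.#.: next=.  (t=2,i=9, bit10=0)
  nb .#..#: next=.  (t=2,i=0, bit9=0)
  nb .#...: next=#  (t=2,i=3, bit8=1)
  nb ..###: next=.  (t=1,i=1, bit7=0)
  nb ..##.: next=#  (t=3,i=3, bit6=1)
  nb ..#.#: next=.  (t=2,i=8, bit5=0)
  nb ..#..: next=.  (t=2,i=2, bit4=0)
  nb ...##: next=.  (t=1,i=6, bit3=0)
  nb ...#.: next=.  (t=2,i=7, bit2=0)
  nb ....#: next=#  (t=2,i=6, bit1=1)
  nb .....: next=.  (t=2,i=5, bit0=0)
  bits 01101110011000010100100101000010 = 1851869506

1851869506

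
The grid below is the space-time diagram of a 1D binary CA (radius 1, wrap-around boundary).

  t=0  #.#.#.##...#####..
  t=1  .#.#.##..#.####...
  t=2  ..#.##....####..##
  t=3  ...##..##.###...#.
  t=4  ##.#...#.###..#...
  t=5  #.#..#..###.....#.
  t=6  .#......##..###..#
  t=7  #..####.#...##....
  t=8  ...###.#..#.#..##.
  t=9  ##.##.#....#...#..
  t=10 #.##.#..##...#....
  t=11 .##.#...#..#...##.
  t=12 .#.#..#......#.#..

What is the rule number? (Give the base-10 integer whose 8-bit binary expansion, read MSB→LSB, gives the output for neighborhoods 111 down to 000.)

169

  ### -> #   bit 7 = 1  t=0,i=12
  ##. -> .   bit 6 = 0  t=0,i=7
  #.# -> #   bit 5 = 1  t=0,i=1
  #.. -> .   bit 4 = 0  t=0,i=8
  .## -> #   bit 3 = 1  t=0,i=6
  .#. -> .   bit 2 = 0  t=0,i=0
  ..# -> .   bit 1 = 0  t=0,i=10
  ... -> #   bit 0 = 1  t=0,i=9
  bits 10101001 = 169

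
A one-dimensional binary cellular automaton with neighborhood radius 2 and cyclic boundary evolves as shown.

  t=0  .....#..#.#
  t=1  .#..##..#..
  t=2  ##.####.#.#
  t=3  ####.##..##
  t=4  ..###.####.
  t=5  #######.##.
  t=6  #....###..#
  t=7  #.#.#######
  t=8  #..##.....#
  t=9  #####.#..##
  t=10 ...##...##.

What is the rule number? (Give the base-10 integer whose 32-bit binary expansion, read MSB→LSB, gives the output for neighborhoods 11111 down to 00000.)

  #####|.  b31=0 t=3,i=0
  ####.|#  b30=1 t=2,i=5
  ###.#|#  b29=1 t=2,i=1
  ###..|#  b28=1 t=4,i=9
  ##.##|#  b27=1 t=2,i=2
  ##.#.|.  b26=0 t=2,i=7
  ##..#|#  b25=1 t=1,i=6
  ##...|.  b24=0 t=4,i=10
  #.###|#  b23=1 t=2,i=3
  #.##.|.  b22=0 t=3,i=5
  #.#.#|.  b21=0 t=2,i=8
  #.#..|.  b20=0 t=0,i=10
  #..##|#  b19=1 t=1,i=3
  #..#.|.  b18=0 t=0,i=7
  #...#|#  b17=1 t=1,i=10
  #....|#  b16=1 t=0,i=1
  .####|.  b15=0 t=2,i=4
  .###.|#  b14=1 t=2,i=0
  .##.#|.  b13=0 t=5,i=9
  .##..|#  b12=1 t=1,i=5
  .#.##|#  b11=1 t=2,i=9
  .#.#.|.  b10=0 t=0,i=9
  .#..#|.  b9=0 t=0,i=6
  .#...|.  b8=0 t=0,i=0
  ..###|#  b7=1 t=3,i=9
  ..##.|#  b6=1 t=1,i=4
  ..#.#|#  b5=1 t=0,i=8
  ..#..|#  b4=1 t=0,i=5
  ...##|#  b3=1 t=4,i=1
  ...#.|#  b2=1 t=0,i=4
  ....#|.  b1=0 t=0,i=3
  .....|.  b0=0 t=0,i=2
  bits 01111010100010110101100011111100 = 2055952636

2055952636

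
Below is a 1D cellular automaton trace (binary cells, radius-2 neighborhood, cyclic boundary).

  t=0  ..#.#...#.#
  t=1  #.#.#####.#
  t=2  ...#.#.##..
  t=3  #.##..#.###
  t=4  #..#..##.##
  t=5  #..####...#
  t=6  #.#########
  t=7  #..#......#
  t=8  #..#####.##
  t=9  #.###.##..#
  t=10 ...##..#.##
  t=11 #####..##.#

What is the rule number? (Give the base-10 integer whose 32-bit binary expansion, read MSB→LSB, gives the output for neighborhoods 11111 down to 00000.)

1897651197

  #####|.  b31=0 t=1,i=6
  ####.|#  b30=1 t=1,i=7
  ###.#|#  b29=1 t=1,i=8
  ###..|#  b28=1 t=4,i=0
  ##.##|.  b27=0 t=1,i=9
  ##.#.|.  b26=0 t=1,i=1
  ##..#|.  b25=0 t=3,i=4
  ##...|#  b24=1 t=2,i=9
  #.###|.  b23=0 t=1,i=4
  #.##.|.  b22=0 t=1,i=10
  #.#.#|.  b21=0 t=1,i=2
  #.#..|#  b20=1 t=0,i=4
  #..##|#  b19=1 t=4,i=5
  #..#.|.  b18=0 t=0,i=1
  #...#|#  b17=1 t=0,i=6
  #....|#  b16=1 t=2,i=10
  .####|#  b15=1 t=1,i=5
  .###.|#  b14=1 t=4,i=10
  .##.#|.  b13=0 t=1,i=0
  .##..|#  b12=1 t=2,i=8
  .#.##|#  b11=1 t=1,i=3
  .#.#.|.  b10=0 t=0,i=3
  .#..#|#  b9=1 t=0,i=0
  .#...|#  b8=1 t=0,i=5
  ..###|#  b7=1 t=5,i=3
  ..##.|#  b6=1 t=4,i=6
  ..#.#|#  b5=1 t=0,i=2
  ..#..|#  b4=1 t=4,i=3
  ...##|#  b3=1 t=5,i=9
  ...#.|#  b2=1 t=0,i=7
  ....#|.  b1=0 t=2,i=1
  .....|#  b0=1 t=2,i=0
  bits 01110001000110111101101111111101 = 1897651197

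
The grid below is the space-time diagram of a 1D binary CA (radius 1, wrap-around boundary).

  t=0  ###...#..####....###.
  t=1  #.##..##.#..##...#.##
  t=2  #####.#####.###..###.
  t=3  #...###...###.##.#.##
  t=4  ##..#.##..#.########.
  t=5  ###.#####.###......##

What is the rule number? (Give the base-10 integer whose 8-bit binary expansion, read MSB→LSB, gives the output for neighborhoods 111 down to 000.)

124

  ### -> .   bit 7 = 0  t=0,i=1
  ##. -> #   bit 6 = 1  t=0,i=2
  #.# -> #   bit 5 = 1  t=0,i=20
  #.. -> #   bit 4 = 1  t=0,i=3
  .## -> #   bit 3 = 1  t=0,i=0
  .#. -> #   bit 2 = 1  t=0,i=6
  ..# -> .   bit 1 = 0  t=0,i=5
  ... -> .   bit 0 = 0  t=0,i=4
  bits 01111100 = 124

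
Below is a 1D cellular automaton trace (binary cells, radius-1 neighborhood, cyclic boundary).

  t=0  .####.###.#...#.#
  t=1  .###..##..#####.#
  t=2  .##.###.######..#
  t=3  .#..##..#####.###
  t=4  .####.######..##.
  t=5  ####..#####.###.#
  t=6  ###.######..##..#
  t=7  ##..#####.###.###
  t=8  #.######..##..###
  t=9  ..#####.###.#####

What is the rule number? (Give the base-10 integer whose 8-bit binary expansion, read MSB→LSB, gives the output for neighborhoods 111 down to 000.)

  ### -> #   bit 7 = 1  t=0,i=2
  ##. -> .   bit 6 = 0  t=0,i=4
  #.# -> .   bit 5 = 0  t=0,i=0
  #.. -> #   bit 4 = 1  t=0,i=11
  .## -> #   bit 3 = 1  t=0,i=1
  .#. -> #   bit 2 = 1  t=0,i=10
  ..# -> #   bit 1 = 1  t=0,i=13
  ... -> #   bit 0 = 1  t=0,i=12
  bits 10011111 = 159

159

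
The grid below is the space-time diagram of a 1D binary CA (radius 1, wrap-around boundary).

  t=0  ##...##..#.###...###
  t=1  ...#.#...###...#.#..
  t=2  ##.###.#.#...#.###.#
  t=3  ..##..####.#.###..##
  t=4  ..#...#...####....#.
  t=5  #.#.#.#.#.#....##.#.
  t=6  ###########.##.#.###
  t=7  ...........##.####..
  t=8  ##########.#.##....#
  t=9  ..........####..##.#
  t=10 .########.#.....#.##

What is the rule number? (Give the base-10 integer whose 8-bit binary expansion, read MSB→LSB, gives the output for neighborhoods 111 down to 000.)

  ###|.  b7=0 t=0,i=0
  ##.|.  b6=0 t=0,i=1
  #.#|#  b5=1 t=0,i=10
  #..|.  b4=0 t=0,i=2
  .##|#  b3=1 t=0,i=5
  .#.|#  b2=1 t=0,i=9
  ..#|.  b1=0 t=0,i=4
  ...|#  b0=1 t=0,i=3
  bits 00101101 = 45

45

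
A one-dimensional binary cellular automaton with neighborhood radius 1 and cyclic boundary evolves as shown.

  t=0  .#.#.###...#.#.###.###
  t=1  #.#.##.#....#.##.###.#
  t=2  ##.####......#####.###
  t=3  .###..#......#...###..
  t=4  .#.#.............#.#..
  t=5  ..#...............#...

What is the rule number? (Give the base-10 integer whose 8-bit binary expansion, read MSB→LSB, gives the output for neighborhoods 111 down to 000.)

104

  ### -> .   bit 7 = 0  t=0,i=6
  ##. -> #   bit 6 = 1  t=0,i=7
  #.# -> #   bit 5 = 1  t=0,i=0
  #.. -> .   bit 4 = 0  t=0,i=8
  .## -> #   bit 3 = 1  t=0,i=5
  .#. -> .   bit 2 = 0  t=0,i=1
  ..# -> .   bit 1 = 0  t=0,i=10
  ... -> .   bit 0 = 0  t=0,i=9
  bits 01101000 = 104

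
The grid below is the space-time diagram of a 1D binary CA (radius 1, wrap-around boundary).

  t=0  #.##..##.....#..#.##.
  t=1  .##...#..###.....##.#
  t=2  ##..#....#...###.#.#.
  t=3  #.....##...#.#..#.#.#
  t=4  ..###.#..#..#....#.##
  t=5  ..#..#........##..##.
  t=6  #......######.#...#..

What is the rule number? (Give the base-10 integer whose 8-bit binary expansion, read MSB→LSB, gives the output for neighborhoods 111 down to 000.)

41

  nb ###: next=.  (t=1,i=10, bit7=0)
  nb ##.: next=.  (t=0,i=3, bit6=0)
  nb #.#: next=#  (t=0,i=1, bit5=1)
  nb #..: next=.  (t=0,i=4, bit4=0)
  nb .##: next=#  (t=0,i=2, bit3=1)
  nb .#.: next=.  (t=0,i=0, bit2=0)
  nb ..#: next=.  (t=0,i=5, bit1=0)
  nb ...: next=#  (t=0,i=9, bit0=1)
  bits 00101001 = 41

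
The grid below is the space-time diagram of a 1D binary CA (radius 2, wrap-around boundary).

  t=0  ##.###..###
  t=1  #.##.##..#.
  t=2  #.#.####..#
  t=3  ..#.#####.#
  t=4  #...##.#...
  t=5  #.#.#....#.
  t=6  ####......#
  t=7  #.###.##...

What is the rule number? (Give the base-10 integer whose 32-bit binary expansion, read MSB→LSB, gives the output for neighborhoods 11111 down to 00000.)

1541576273

  ##### -> .   bit 31 = 0  t=0,i=10
  ####. -> #   bit 30 = 1  t=0,i=0
  ###.# -> .   bit 29 = 0  t=0,i=1
  ###.. -> #   bit 28 = 1  t=0,i=5
  ##.## -> #   bit 27 = 1  t=0,i=2
  ##.#. -> .   bit 26 = 0  t=2,i=1
  ##..# -> #   bit 25 = 1  t=0,i=6
  ##... -> #   bit 24 = 1  t=6,i=4
  #.### -> #   bit 23 = 1  t=0,i=3
  #.##. -> #   bit 22 = 1  t=1,i=2
  #.#.# -> #   bit 21 = 1  t=1,i=0
  #.#.. -> .   bit 20 = 0  t=3,i=10
  #..## -> .   bit 19 = 0  t=0,i=7
  #..#. -> .   bit 18 = 0  t=1,i=8
  #...# -> #   bit 17 = 1  t=4,i=2
  #.... -> .   bit 16 = 0  t=5,i=6
  .#### -> #   bit 15 = 1  t=0,i=9
  .###. -> .   bit 14 = 0  t=0,i=4
  .##.# -> .   bit 13 = 0  t=1,i=3
  .##.. -> #   bit 12 = 1  t=1,i=6
  .#.## -> .   bit 11 = 0  t=1,i=1
  .#.#. -> #   bit 10 = 1  t=1,i=10
  .#..# -> #   bit 9 = 1  t=3,i=0
  .#... -> .   bit 8 = 0  t=4,i=1
  ..### -> .   bit 7 = 0  t=0,i=8
  ..##. -> #   bit 6 = 1  t=2,i=10
  ..#.# -> .   bit 5 = 0  t=1,i=9
  ..#.. -> #   bit 4 = 1  t=4,i=0
  ...## -> .   bit 3 = 0  t=4,i=3
  ...#. -> .   bit 2 = 0  t=4,i=10
  ....# -> .   bit 1 = 0  t=5,i=7
  ..... -> #   bit 0 = 1  t=6,i=6
  bits 01011011111000101001011001010001 = 1541576273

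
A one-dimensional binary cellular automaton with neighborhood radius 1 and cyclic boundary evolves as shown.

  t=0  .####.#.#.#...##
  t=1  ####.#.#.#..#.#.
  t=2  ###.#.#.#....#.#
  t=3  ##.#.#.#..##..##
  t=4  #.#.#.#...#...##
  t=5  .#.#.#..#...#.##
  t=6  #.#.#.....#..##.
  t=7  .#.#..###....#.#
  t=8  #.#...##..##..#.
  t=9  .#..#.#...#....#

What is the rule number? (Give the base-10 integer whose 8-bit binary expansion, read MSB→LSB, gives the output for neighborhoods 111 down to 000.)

169

  ###|#  b7=1 t=0,i=2
  ##.|.  b6=0 t=0,i=4
  #.#|#  b5=1 t=0,i=0
  #..|.  b4=0 t=0,i=11
  .##|#  b3=1 t=0,i=1
  .#.|.  b2=0 t=0,i=6
  ..#|.  b1=0 t=0,i=13
  ...|#  b0=1 t=0,i=12
  bits 10101001 = 169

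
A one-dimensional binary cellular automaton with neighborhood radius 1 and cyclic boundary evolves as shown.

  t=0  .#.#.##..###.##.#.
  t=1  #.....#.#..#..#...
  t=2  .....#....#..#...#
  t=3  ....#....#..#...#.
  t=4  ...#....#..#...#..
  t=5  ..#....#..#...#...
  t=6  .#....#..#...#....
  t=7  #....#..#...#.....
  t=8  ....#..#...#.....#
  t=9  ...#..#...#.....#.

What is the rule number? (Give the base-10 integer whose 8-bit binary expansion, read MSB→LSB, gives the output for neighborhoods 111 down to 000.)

  nb ###: next=.  (t=0,i=10, bit7=0)
  nb ##.: next=#  (t=0,i=6, bit6=1)
  nb #.#: next=.  (t=0,i=2, bit5=0)
  nb #..: next=.  (t=0,i=7, bit4=0)
  nb .##: next=.  (t=0,i=5, bit3=0)
  nb .#.: next=.  (t=0,i=1, bit2=0)
  nb ..#: next=#  (t=0,i=0, bit1=1)
  nb ...: next=.  (t=1,i=2, bit0=0)
  bits 01000010 = 66

66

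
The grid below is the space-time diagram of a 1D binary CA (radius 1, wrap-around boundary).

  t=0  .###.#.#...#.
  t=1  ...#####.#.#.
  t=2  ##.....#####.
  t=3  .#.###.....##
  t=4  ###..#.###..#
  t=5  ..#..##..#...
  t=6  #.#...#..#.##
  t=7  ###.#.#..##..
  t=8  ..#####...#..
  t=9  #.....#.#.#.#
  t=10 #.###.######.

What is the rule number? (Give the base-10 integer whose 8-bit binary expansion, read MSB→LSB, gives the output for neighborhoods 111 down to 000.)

  [7] ### => .  t=0,i=2
  [6] ##. => #  t=0,i=3
  [5] #.# => #  t=0,i=4
  [4] #.. => .  t=0,i=8
  [3] .## => .  t=0,i=1
  [2] .#. => #  t=0,i=5
  [1] ..# => .  t=0,i=0
  [0] ... => #  t=0,i=9
  bits 01100101 = 101

101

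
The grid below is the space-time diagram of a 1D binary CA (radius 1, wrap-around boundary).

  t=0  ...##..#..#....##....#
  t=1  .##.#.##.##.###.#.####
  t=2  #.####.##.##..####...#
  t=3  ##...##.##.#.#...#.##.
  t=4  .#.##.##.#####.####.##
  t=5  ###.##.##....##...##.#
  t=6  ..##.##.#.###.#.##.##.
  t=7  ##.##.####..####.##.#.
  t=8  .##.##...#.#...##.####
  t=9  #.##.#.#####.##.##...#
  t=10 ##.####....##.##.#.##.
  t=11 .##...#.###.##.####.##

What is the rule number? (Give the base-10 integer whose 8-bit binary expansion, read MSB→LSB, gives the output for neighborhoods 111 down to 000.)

  ###|.  b7=0 t=1,i=13
  ##.|#  b6=1 t=0,i=4
  #.#|#  b5=1 t=1,i=0
  #..|.  b4=0 t=0,i=0
  .##|.  b3=0 t=0,i=3
  .#.|#  b2=1 t=0,i=7
  ..#|#  b1=1 t=0,i=2
  ...|#  b0=1 t=0,i=1
  bits 01100111 = 103

103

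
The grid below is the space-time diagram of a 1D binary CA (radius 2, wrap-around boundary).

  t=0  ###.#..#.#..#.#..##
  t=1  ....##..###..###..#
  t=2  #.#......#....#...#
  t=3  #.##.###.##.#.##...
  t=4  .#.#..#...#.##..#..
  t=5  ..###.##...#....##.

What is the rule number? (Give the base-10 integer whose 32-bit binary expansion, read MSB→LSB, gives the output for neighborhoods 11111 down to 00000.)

  nb #####: next=.  (t=0,i=0, bit31=0)
  nb ####.: next=.  (t=0,i=1, bit30=0)
  nb ###.#: next=.  (t=0,i=2, bit29=0)
  nb ###..: next=.  (t=1,i=10, bit28=0)
  nb ##.##: next=.  (t=3,i=4, bit27=0)
  nb ##.#.: next=.  (t=0,i=3, bit26=0)
  nb ##..#: next=.  (t=1,i=6, bit25=0)
  nb ##...: next=#  (t=3,i=16, bit24=1)
  nb #.###: next=.  (t=3,i=5, bit23=0)
  nb #.##.: next=.  (t=3,i=2, bit22=0)
  nb #.#.#: next=#  (t=3,i=12, bit21=1)
  nb #.#..: next=#  (t=0,i=4, bit20=1)
  nb #..##: next=.  (t=0,i=16, bit19=0)
  nb #..#.: next=.  (t=0,i=6, bit18=0)
  nb #...#: next=.  (t=2,i=16, bit17=0)
  nb #....: next=.  (t=1,i=1, bit16=0)
  nb .####: next=#  (t=0,i=18, bit15=1)
  nb .###.: next=#  (t=1,i=9, bit14=1)
  nb .##.#: next=#  (t=2,i=0, bit13=1)
  nb .##..: next=.  (t=1,i=5, bit12=0)
  nb .#.##: next=#  (t=3,i=1, bit11=1)
  nb .#.#.: next=#  (t=0,i=8, bit10=1)
  nb .#..#: next=#  (t=0,i=5, bit9=1)
  nb .#...: next=#  (t=1,i=0, bit8=1)
  nb ..###: next=.  (t=0,i=17, bit7=0)
  nb ..##.: next=.  (t=1,i=4, bit6=0)
  nb ..#.#: next=.  (t=0,i=7, bit5=0)
  nb ..#..: next=#  (t=1,i=18, bit4=1)
  nb ...##: next=.  (t=1,i=3, bit3=0)
  nb ...#.: next=.  (t=2,i=8, bit2=0)
  nb ....#: next=#  (t=1,i=2, bit1=1)
  nb .....: next=#  (t=2,i=5, bit0=1)
  bits 00000001001100001110111100010011 = 19984147

19984147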